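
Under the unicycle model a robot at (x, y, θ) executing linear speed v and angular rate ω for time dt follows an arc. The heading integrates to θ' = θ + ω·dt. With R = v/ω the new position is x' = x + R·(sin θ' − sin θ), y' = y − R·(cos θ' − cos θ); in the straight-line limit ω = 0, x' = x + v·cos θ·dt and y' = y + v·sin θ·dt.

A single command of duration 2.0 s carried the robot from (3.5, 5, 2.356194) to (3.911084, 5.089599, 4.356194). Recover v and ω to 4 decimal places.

v = -0.2500, ω = 1.0000

Δθ = 4.356194 − 2.356194 = 2.000000
ω = Δθ/dt = 2.000000/2.0 = 1.0000
R = Δx/(sin θ' − sin θ) = -0.2500
v = R·ω = -0.2500·1.0000 = -0.2500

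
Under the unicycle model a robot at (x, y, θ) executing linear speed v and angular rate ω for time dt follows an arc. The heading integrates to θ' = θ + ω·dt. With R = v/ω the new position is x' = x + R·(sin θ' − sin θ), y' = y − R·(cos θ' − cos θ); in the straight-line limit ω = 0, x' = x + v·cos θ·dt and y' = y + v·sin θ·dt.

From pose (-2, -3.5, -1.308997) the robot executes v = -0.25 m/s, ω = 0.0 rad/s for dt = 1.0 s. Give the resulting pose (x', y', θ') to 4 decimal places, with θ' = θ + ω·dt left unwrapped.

θ' = -1.3090 + 0.0·1.0 = -1.3090
ω = 0 → straight: x' = -2 + -0.25·cos(-1.3090)·1.0 = -2.0647
y' = -3.5 + -0.25·sin(-1.3090)·1.0 = -3.2585

(-2.0647, -3.2585, -1.3090)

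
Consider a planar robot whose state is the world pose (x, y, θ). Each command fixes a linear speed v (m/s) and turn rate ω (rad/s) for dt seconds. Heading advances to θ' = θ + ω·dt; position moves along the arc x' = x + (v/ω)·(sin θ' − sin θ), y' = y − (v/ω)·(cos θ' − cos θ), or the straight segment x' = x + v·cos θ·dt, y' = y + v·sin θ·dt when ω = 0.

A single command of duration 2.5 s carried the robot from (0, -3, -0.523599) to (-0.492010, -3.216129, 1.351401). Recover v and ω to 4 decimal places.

Δθ = 1.351401 − -0.523599 = 1.875000
ω = Δθ/dt = 1.875000/2.5 = 0.7500
R = Δx/(sin θ' − sin θ) = -0.3333
v = R·ω = -0.3333·0.7500 = -0.2500

v = -0.2500, ω = 0.7500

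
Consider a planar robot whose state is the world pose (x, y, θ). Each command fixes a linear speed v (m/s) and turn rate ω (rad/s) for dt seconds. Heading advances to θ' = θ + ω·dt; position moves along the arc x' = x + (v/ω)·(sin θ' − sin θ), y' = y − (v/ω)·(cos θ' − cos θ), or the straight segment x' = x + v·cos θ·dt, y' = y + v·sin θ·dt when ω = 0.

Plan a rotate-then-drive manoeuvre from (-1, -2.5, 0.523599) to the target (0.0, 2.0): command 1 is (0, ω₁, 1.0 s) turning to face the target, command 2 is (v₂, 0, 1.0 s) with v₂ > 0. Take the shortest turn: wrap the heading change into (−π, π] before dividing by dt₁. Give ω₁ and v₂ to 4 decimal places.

ω₁ = 0.8285, v₂ = 4.6098

heading to target = atan2(2−-2.5, 0−-1) = 1.3521
Δθ = wrap(1.3521 − 0.5236) = 0.8285; ω₁ = Δθ/dt₁ = 0.8285
distance = √((0−-1)² + (2−-2.5)²) = 4.6098; v₂ = distance/dt₂ = 4.6098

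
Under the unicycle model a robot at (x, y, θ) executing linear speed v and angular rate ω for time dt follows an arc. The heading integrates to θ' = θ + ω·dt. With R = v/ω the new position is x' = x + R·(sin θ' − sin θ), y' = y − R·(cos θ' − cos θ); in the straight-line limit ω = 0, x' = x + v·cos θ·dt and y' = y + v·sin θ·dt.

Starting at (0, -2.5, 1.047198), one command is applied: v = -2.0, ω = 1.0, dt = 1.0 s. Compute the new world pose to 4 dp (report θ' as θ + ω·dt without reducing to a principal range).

θ' = 1.0472 + 1.0·1.0 = 2.0472
R = v/ω = -2.0/1.0 = -2.0000
x' = 0 + -2.0000·(sin 2.0472 − sin 1.0472) = -0.0453
y' = -2.5 − -2.0000·(cos 2.0472 − cos 1.0472) = -4.4172

(-0.0453, -4.4172, 2.0472)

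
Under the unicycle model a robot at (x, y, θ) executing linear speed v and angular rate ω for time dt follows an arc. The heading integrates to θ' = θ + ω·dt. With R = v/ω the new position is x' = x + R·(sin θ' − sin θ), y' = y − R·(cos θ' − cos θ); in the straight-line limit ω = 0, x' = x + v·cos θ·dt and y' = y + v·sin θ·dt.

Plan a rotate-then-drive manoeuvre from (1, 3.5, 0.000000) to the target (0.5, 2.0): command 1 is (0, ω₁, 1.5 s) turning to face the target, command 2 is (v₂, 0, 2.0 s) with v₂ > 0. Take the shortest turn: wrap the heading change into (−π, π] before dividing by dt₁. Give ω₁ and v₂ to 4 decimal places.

ω₁ = -1.2617, v₂ = 0.7906

heading to target = atan2(2−3.5, 0.5−1) = -1.8925
Δθ = wrap(-1.8925 − 0.0000) = -1.8925; ω₁ = Δθ/dt₁ = -1.2617
distance = √((0.5−1)² + (2−3.5)²) = 1.5811; v₂ = distance/dt₂ = 0.7906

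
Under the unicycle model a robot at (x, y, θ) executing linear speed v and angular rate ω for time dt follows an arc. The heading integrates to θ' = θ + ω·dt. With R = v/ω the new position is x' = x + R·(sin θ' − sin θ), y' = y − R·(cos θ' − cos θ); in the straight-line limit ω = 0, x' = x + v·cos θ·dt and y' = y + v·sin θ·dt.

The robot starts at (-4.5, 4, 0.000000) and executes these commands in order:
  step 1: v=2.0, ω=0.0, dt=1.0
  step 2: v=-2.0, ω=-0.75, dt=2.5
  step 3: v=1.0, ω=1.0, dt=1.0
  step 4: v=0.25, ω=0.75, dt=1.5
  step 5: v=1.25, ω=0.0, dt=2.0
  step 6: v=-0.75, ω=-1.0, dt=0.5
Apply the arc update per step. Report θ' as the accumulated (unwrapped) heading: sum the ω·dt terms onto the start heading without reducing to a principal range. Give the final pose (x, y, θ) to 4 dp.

step 1: θ'=0.0000 (straight) → pose (-2.5000, 4.0000, 0.0000)
step 2: θ'=-1.8750 (R=2.6667) → pose (-5.0442, 7.4654, -1.8750)
step 3: θ'=-0.8750 (R=1.0000) → pose (-4.8577, 6.5249, -0.8750)
step 4: θ'=0.2500 (R=0.3333) → pose (-4.5194, 6.4156, 0.2500)
step 5: θ'=0.2500 (straight) → pose (-2.0971, 7.0341, 0.2500)
step 6: θ'=-0.2500 (R=0.7500) → pose (-2.4682, 7.0341, -0.2500)

(-2.4682, 7.0341, -0.2500)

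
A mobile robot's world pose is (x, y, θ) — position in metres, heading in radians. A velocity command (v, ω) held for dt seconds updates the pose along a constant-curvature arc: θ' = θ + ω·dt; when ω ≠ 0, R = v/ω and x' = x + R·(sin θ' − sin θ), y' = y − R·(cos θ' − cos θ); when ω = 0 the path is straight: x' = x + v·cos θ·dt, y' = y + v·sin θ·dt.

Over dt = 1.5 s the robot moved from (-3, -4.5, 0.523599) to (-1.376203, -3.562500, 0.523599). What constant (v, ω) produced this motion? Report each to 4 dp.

v = 1.2500, ω = 0.0000

Δθ = 0.523599 − 0.523599 = 0.000000
ω = Δθ/dt = 0.000000/1.5 = 0.0000
ω = 0 → v = (Δx·cos θ + Δy·sin θ)/dt = 1.2500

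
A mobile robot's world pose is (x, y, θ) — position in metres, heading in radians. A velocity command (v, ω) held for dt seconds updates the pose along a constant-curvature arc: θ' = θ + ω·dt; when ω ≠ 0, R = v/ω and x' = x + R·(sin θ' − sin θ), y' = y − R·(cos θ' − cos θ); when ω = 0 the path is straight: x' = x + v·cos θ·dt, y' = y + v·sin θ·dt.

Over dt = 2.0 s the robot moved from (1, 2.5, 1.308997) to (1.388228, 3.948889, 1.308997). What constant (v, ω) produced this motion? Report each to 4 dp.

Δθ = 1.308997 − 1.308997 = 0.000000
ω = Δθ/dt = 0.000000/2.0 = 0.0000
ω = 0 → v = (Δx·cos θ + Δy·sin θ)/dt = 0.7500

v = 0.7500, ω = 0.0000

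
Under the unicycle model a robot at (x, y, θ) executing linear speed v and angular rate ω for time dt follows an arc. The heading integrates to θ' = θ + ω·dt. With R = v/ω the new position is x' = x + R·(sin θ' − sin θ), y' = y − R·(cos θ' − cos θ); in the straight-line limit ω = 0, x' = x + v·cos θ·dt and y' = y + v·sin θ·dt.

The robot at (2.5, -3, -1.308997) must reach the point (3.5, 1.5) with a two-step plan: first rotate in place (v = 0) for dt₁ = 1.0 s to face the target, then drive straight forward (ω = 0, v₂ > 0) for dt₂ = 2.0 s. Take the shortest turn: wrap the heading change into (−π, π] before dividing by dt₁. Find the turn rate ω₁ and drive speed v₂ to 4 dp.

heading to target = atan2(1.5−-3, 3.5−2.5) = 1.3521
Δθ = wrap(1.3521 − -1.3090) = 2.6611; ω₁ = Δθ/dt₁ = 2.6611
distance = √((3.5−2.5)² + (1.5−-3)²) = 4.6098; v₂ = distance/dt₂ = 2.3049

ω₁ = 2.6611, v₂ = 2.3049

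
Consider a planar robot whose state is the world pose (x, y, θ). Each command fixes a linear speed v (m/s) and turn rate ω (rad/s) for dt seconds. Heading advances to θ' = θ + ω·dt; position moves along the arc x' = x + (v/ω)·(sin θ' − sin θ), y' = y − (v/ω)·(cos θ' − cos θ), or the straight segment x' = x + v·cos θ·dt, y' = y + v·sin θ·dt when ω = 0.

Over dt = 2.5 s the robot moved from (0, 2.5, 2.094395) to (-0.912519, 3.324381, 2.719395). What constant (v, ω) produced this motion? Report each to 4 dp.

Δθ = 2.719395 − 2.094395 = 0.625000
ω = Δθ/dt = 0.625000/2.5 = 0.2500
R = Δx/(sin θ' − sin θ) = 2.0000
v = R·ω = 2.0000·0.2500 = 0.5000

v = 0.5000, ω = 0.2500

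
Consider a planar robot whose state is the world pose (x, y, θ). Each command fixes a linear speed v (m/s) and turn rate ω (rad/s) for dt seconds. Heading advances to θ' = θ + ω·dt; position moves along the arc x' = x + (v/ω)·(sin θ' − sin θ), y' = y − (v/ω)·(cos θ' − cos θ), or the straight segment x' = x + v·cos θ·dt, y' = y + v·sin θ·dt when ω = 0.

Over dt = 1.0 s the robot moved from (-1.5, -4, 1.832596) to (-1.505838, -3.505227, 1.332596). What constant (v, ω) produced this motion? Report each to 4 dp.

v = 0.5000, ω = -0.5000

Δθ = 1.332596 − 1.832596 = -0.500000
ω = Δθ/dt = -0.500000/1.0 = -0.5000
R = −Δy/(cos θ' − cos θ) = -1.0000
v = R·ω = -1.0000·-0.5000 = 0.5000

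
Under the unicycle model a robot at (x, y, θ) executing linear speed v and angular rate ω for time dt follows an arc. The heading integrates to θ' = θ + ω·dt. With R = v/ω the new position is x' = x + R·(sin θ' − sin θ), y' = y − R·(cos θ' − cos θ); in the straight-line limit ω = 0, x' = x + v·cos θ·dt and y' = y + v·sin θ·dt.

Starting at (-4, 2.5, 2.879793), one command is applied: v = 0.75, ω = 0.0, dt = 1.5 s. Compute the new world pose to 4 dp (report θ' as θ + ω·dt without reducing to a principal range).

(-5.0867, 2.7912, 2.8798)

θ' = 2.8798 + 0.0·1.5 = 2.8798
ω = 0 → straight: x' = -4 + 0.75·cos(2.8798)·1.5 = -5.0867
y' = 2.5 + 0.75·sin(2.8798)·1.5 = 2.7912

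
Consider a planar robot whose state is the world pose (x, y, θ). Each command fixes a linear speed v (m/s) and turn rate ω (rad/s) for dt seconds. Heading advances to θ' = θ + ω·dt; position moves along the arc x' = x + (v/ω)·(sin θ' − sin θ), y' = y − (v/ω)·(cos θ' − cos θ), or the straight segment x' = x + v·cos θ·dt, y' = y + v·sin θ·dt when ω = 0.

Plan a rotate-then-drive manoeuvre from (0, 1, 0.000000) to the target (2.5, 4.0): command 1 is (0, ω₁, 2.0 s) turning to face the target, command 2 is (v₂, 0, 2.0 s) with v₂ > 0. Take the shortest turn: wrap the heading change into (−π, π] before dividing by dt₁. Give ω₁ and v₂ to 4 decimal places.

ω₁ = 0.4380, v₂ = 1.9526

heading to target = atan2(4−1, 2.5−0) = 0.8761
Δθ = wrap(0.8761 − 0.0000) = 0.8761; ω₁ = Δθ/dt₁ = 0.4380
distance = √((2.5−0)² + (4−1)²) = 3.9051; v₂ = distance/dt₂ = 1.9526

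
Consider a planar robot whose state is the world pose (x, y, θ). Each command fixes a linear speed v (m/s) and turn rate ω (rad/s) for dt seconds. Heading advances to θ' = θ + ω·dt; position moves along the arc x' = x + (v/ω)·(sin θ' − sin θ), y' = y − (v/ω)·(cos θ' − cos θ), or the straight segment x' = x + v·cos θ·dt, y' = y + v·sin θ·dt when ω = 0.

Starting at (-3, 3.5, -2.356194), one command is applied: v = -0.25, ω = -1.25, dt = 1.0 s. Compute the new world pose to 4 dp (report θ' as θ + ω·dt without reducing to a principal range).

θ' = -2.3562 + -1.25·1.0 = -3.6062
R = v/ω = -0.25/-1.25 = 0.2000
x' = -3 + 0.2000·(sin -3.6062 − sin -2.3562) = -2.7690
y' = 3.5 − 0.2000·(cos -3.6062 − cos -2.3562) = 3.5374

(-2.7690, 3.5374, -3.6062)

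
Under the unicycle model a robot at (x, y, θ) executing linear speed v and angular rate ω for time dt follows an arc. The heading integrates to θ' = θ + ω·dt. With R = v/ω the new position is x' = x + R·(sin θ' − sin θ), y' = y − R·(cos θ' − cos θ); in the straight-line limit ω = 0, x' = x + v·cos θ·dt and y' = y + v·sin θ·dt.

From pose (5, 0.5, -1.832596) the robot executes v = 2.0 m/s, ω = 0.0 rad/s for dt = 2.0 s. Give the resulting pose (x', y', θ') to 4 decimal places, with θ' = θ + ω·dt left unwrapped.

θ' = -1.8326 + 0.0·2.0 = -1.8326
ω = 0 → straight: x' = 5 + 2.0·cos(-1.8326)·2.0 = 3.9647
y' = 0.5 + 2.0·sin(-1.8326)·2.0 = -3.3637

(3.9647, -3.3637, -1.8326)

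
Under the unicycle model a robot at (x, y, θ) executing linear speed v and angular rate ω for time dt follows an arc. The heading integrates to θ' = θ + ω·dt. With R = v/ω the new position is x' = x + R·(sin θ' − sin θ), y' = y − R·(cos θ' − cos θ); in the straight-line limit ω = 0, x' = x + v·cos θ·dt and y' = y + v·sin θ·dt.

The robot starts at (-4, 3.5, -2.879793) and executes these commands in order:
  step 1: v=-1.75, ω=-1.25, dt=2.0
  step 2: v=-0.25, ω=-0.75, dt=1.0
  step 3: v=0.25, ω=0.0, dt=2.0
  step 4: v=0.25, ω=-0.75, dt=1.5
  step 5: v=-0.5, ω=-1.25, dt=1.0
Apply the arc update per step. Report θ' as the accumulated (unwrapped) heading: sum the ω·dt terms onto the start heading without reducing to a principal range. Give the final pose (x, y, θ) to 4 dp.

(-1.9165, 1.5610, -8.5048)

step 1: θ'=-5.3798 (R=1.4000) → pose (-2.5380, 1.2812, -5.3798)
step 2: θ'=-6.1298 (R=0.3333) → pose (-2.7489, 1.1581, -6.1298)
step 3: θ'=-6.1298 (straight) → pose (-2.2548, 1.2345, -6.1298)
step 4: θ'=-7.2548 (R=-0.3333) → pose (-1.9286, 1.0930, -7.2548)
step 5: θ'=-8.5048 (R=0.4000) → pose (-1.9165, 1.5610, -8.5048)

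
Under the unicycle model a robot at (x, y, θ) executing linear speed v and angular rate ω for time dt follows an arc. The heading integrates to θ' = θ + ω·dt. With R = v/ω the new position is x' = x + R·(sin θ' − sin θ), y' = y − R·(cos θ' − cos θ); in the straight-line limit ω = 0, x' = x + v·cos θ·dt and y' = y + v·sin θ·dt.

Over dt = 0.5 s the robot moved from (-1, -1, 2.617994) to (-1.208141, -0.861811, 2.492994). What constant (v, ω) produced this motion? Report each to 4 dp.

v = 0.5000, ω = -0.2500

Δθ = 2.492994 − 2.617994 = -0.125000
ω = Δθ/dt = -0.125000/0.5 = -0.2500
R = Δx/(sin θ' − sin θ) = -2.0000
v = R·ω = -2.0000·-0.2500 = 0.5000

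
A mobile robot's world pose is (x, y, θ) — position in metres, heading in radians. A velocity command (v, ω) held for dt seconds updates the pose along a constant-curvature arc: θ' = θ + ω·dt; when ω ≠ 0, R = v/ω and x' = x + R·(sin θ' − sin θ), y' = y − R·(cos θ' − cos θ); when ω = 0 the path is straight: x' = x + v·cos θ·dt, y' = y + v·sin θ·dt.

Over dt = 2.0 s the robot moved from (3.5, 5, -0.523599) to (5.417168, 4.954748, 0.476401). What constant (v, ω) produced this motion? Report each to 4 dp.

v = 1.0000, ω = 0.5000

Δθ = 0.476401 − -0.523599 = 1.000000
ω = Δθ/dt = 1.000000/2.0 = 0.5000
R = Δx/(sin θ' − sin θ) = 2.0000
v = R·ω = 2.0000·0.5000 = 1.0000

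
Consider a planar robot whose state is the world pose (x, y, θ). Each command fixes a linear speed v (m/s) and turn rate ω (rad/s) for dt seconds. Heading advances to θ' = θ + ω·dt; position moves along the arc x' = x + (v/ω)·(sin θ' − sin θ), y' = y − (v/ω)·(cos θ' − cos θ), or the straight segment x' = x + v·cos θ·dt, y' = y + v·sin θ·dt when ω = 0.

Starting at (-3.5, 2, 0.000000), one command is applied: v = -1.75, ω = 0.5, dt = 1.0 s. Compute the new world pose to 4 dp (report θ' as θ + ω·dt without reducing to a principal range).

θ' = 0.0000 + 0.5·1.0 = 0.5000
R = v/ω = -1.75/0.5 = -3.5000
x' = -3.5 + -3.5000·(sin 0.5000 − sin 0.0000) = -5.1780
y' = 2 − -3.5000·(cos 0.5000 − cos 0.0000) = 1.5715

(-5.1780, 1.5715, 0.5000)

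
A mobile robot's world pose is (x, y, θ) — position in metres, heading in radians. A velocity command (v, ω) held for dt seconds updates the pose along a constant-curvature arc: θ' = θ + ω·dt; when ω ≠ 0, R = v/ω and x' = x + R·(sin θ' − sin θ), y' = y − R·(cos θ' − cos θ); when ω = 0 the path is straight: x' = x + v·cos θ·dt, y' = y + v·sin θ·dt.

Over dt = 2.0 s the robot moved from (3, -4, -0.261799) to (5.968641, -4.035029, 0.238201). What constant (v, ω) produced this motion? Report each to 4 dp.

v = 1.5000, ω = 0.2500

Δθ = 0.238201 − -0.261799 = 0.500000
ω = Δθ/dt = 0.500000/2.0 = 0.2500
R = Δx/(sin θ' − sin θ) = 6.0000
v = R·ω = 6.0000·0.2500 = 1.5000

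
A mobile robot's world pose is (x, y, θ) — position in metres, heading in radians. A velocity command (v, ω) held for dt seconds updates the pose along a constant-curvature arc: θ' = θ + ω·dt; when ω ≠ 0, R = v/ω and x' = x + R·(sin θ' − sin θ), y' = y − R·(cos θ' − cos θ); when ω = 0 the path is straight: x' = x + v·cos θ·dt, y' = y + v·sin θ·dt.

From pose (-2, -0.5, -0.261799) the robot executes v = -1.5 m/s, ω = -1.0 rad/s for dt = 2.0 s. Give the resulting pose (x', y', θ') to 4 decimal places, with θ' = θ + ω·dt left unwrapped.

(-2.7677, 1.9049, -2.2618)

θ' = -0.2618 + -1.0·2.0 = -2.2618
R = v/ω = -1.5/-1.0 = 1.5000
x' = -2 + 1.5000·(sin -2.2618 − sin -0.2618) = -2.7677
y' = -0.5 − 1.5000·(cos -2.2618 − cos -0.2618) = 1.9049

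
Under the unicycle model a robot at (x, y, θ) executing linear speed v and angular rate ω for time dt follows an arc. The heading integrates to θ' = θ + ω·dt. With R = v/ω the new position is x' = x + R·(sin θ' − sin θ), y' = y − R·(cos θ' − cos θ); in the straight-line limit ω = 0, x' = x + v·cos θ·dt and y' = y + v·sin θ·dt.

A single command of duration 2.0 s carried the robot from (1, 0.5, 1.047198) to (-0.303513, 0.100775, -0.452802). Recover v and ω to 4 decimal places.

Δθ = -0.452802 − 1.047198 = -1.500000
ω = Δθ/dt = -1.500000/2.0 = -0.7500
R = Δx/(sin θ' − sin θ) = 1.0000
v = R·ω = 1.0000·-0.7500 = -0.7500

v = -0.7500, ω = -0.7500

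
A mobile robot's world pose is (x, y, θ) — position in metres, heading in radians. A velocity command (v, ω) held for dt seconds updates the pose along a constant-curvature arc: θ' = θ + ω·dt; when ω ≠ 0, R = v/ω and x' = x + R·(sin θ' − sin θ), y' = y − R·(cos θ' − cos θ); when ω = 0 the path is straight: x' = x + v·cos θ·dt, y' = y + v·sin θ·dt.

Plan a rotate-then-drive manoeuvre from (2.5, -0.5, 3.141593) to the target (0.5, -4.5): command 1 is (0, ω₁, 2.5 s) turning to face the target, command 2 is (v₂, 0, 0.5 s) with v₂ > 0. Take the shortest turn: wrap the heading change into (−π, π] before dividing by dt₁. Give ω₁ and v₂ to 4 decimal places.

heading to target = atan2(-4.5−-0.5, 0.5−2.5) = -2.0344
Δθ = wrap(-2.0344 − 3.1416) = 1.1071; ω₁ = Δθ/dt₁ = 0.4429
distance = √((0.5−2.5)² + (-4.5−-0.5)²) = 4.4721; v₂ = distance/dt₂ = 8.9443

ω₁ = 0.4429, v₂ = 8.9443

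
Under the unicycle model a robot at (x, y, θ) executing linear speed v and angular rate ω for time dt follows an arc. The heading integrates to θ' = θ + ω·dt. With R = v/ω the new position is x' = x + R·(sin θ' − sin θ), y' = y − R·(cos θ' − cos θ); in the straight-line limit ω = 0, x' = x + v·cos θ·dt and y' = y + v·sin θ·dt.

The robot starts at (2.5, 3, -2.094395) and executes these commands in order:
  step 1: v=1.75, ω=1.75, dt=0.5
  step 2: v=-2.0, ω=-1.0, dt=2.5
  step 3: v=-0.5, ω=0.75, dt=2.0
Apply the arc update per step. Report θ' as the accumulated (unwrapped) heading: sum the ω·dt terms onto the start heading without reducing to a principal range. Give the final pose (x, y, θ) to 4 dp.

(6.2927, 4.6753, -2.2194)

step 1: θ'=-1.2194 (R=1.0000) → pose (2.4271, 2.1558, -1.2194)
step 2: θ'=-3.7194 (R=2.0000) → pose (5.3973, 4.5195, -3.7194)
step 3: θ'=-2.2194 (R=-0.6667) → pose (6.2927, 4.6753, -2.2194)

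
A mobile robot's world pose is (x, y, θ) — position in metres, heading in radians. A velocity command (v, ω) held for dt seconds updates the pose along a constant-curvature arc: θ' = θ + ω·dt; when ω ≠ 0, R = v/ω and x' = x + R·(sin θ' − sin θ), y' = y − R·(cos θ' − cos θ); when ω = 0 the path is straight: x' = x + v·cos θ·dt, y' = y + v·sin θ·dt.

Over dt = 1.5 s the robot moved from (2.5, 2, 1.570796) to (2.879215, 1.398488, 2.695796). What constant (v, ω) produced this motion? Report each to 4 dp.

v = -0.5000, ω = 0.7500

Δθ = 2.695796 − 1.570796 = 1.125000
ω = Δθ/dt = 1.125000/1.5 = 0.7500
R = −Δy/(cos θ' − cos θ) = -0.6667
v = R·ω = -0.6667·0.7500 = -0.5000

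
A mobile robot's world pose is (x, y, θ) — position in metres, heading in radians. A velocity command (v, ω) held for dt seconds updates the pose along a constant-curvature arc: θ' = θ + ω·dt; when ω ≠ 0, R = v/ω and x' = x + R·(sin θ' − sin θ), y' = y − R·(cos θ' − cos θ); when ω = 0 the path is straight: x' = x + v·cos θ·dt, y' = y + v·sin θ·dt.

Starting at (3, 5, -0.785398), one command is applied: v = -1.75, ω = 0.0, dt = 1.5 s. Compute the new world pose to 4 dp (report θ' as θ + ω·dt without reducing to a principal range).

(1.1438, 6.8562, -0.7854)

θ' = -0.7854 + 0.0·1.5 = -0.7854
ω = 0 → straight: x' = 3 + -1.75·cos(-0.7854)·1.5 = 1.1438
y' = 5 + -1.75·sin(-0.7854)·1.5 = 6.8562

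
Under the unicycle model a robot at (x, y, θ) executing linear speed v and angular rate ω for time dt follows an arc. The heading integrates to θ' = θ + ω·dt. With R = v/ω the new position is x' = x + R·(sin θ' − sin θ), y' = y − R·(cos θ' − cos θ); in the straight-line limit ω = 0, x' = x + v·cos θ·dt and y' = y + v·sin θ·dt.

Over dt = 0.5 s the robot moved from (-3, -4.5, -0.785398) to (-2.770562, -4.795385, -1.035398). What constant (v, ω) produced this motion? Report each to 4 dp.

v = 0.7500, ω = -0.5000

Δθ = -1.035398 − -0.785398 = -0.250000
ω = Δθ/dt = -0.250000/0.5 = -0.5000
R = −Δy/(cos θ' − cos θ) = -1.5000
v = R·ω = -1.5000·-0.5000 = 0.7500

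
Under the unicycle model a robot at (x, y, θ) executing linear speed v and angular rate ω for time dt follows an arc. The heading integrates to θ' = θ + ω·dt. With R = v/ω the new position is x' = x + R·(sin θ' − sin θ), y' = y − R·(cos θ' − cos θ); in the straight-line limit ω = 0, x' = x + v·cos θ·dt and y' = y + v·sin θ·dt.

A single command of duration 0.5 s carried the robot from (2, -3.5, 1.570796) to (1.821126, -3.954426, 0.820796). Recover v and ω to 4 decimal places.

v = -1.0000, ω = -1.5000

Δθ = 0.820796 − 1.570796 = -0.750000
ω = Δθ/dt = -0.750000/0.5 = -1.5000
R = −Δy/(cos θ' − cos θ) = 0.6667
v = R·ω = 0.6667·-1.5000 = -1.0000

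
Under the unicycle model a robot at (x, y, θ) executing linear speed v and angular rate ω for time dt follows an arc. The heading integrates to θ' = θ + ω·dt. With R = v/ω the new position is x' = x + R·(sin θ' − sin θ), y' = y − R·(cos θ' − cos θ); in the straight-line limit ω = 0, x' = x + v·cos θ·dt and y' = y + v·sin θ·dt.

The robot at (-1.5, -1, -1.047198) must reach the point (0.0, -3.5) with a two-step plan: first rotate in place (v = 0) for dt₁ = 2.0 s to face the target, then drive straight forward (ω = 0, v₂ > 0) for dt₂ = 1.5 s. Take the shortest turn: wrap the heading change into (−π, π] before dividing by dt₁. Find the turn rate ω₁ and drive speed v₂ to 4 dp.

ω₁ = 0.0084, v₂ = 1.9437

heading to target = atan2(-3.5−-1, 0−-1.5) = -1.0304
Δθ = wrap(-1.0304 − -1.0472) = 0.0168; ω₁ = Δθ/dt₁ = 0.0084
distance = √((0−-1.5)² + (-3.5−-1)²) = 2.9155; v₂ = distance/dt₂ = 1.9437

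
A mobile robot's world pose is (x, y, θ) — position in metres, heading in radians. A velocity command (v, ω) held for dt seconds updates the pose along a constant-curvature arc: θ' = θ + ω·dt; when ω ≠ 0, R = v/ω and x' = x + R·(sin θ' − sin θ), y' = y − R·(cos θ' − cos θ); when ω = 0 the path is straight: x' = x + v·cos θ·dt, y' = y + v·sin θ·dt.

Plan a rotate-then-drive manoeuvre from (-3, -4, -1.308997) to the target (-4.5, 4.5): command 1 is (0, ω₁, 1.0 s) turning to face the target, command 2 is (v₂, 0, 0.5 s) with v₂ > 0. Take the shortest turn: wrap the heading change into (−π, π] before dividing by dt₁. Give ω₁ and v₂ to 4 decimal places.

ω₁ = 3.0545, v₂ = 17.2627

heading to target = atan2(4.5−-4, -4.5−-3) = 1.7455
Δθ = wrap(1.7455 − -1.3090) = 3.0545; ω₁ = Δθ/dt₁ = 3.0545
distance = √((-4.5−-3)² + (4.5−-4)²) = 8.6313; v₂ = distance/dt₂ = 17.2627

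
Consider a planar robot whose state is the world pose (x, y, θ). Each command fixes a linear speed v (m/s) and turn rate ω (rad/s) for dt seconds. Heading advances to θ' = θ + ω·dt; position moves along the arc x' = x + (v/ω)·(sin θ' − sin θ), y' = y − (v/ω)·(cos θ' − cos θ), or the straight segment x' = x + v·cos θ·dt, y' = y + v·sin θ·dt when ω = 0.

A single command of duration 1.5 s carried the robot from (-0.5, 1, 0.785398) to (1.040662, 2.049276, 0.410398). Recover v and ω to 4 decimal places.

Δθ = 0.410398 − 0.785398 = -0.375000
ω = Δθ/dt = -0.375000/1.5 = -0.2500
R = Δx/(sin θ' − sin θ) = -5.0000
v = R·ω = -5.0000·-0.2500 = 1.2500

v = 1.2500, ω = -0.2500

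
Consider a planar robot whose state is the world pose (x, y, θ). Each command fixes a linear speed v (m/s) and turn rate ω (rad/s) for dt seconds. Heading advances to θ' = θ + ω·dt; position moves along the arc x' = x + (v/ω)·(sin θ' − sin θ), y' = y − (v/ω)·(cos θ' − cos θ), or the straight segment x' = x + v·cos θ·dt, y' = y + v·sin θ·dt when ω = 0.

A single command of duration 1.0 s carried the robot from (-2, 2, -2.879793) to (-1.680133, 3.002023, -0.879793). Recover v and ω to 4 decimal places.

Δθ = -0.879793 − -2.879793 = 2.000000
ω = Δθ/dt = 2.000000/1.0 = 2.0000
R = −Δy/(cos θ' − cos θ) = -0.6250
v = R·ω = -0.6250·2.0000 = -1.2500

v = -1.2500, ω = 2.0000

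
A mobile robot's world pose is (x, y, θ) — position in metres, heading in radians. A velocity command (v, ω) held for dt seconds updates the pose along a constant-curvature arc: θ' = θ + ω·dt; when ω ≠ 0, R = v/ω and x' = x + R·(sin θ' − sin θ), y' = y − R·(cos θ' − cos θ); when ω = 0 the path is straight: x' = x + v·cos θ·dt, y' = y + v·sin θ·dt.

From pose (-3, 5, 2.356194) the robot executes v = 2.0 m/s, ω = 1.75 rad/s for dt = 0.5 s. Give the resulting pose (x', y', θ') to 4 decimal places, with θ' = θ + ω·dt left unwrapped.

(-3.9104, 5.3302, 3.2312)

θ' = 2.3562 + 1.75·0.5 = 3.2312
R = v/ω = 2.0/1.75 = 1.1429
x' = -3 + 1.1429·(sin 3.2312 − sin 2.3562) = -3.9104
y' = 5 − 1.1429·(cos 3.2312 − cos 2.3562) = 5.3302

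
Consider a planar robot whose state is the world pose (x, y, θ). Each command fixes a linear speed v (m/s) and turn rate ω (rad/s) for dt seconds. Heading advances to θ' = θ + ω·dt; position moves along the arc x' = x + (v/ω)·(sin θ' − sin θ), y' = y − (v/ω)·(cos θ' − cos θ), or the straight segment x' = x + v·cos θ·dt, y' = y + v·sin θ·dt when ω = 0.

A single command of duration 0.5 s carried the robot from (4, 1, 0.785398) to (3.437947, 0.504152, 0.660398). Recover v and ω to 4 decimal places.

Δθ = 0.660398 − 0.785398 = -0.125000
ω = Δθ/dt = -0.125000/0.5 = -0.2500
R = Δx/(sin θ' − sin θ) = 6.0000
v = R·ω = 6.0000·-0.2500 = -1.5000

v = -1.5000, ω = -0.2500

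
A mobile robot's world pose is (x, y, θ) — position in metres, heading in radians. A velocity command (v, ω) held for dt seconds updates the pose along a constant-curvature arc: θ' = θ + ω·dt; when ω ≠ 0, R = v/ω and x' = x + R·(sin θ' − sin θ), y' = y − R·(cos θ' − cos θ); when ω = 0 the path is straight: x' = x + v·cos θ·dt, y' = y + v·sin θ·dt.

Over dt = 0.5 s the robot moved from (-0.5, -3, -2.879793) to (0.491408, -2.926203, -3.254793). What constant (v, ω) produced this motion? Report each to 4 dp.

Δθ = -3.254793 − -2.879793 = -0.375000
ω = Δθ/dt = -0.375000/0.5 = -0.7500
R = Δx/(sin θ' − sin θ) = 2.6667
v = R·ω = 2.6667·-0.7500 = -2.0000

v = -2.0000, ω = -0.7500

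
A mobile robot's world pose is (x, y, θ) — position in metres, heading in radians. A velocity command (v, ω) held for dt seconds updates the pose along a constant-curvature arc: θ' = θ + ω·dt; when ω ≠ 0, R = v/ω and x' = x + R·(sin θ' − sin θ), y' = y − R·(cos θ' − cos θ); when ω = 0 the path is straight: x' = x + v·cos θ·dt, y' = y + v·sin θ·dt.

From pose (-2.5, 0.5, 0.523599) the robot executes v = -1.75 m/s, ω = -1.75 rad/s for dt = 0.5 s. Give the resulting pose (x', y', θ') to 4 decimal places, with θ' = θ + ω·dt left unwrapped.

(-3.3442, 0.4271, -0.3514)

θ' = 0.5236 + -1.75·0.5 = -0.3514
R = v/ω = -1.75/-1.75 = 1.0000
x' = -2.5 + 1.0000·(sin -0.3514 − sin 0.5236) = -3.3442
y' = 0.5 − 1.0000·(cos -0.3514 − cos 0.5236) = 0.4271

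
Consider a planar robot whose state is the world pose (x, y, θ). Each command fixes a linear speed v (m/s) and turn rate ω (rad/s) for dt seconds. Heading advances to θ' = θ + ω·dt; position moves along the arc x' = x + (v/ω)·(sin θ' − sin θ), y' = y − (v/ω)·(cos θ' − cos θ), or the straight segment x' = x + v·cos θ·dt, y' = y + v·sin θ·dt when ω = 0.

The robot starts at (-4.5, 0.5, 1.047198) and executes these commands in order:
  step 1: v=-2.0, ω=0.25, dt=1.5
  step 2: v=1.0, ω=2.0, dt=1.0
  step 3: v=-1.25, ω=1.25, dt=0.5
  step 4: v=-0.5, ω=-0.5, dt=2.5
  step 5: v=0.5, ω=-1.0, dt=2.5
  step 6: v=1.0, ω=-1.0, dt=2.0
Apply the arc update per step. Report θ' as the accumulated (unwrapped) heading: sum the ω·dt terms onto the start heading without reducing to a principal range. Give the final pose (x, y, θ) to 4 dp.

step 1: θ'=1.4222 (R=-8.0000) → pose (-5.4836, -2.3156, 1.4222)
step 2: θ'=3.4222 (R=0.5000) → pose (-6.1166, -1.7611, 3.4222)
step 3: θ'=4.0472 (R=-1.0000) → pose (-5.6067, -1.4174, 4.0472)
step 4: θ'=2.7972 (R=1.0000) → pose (-4.4823, -1.0934, 2.7972)
step 5: θ'=0.2972 (R=-0.5000) → pose (-4.4599, -0.1446, 0.2972)
step 6: θ'=-1.7028 (R=-1.0000) → pose (-3.1758, -1.2324, -1.7028)

(-3.1758, -1.2324, -1.7028)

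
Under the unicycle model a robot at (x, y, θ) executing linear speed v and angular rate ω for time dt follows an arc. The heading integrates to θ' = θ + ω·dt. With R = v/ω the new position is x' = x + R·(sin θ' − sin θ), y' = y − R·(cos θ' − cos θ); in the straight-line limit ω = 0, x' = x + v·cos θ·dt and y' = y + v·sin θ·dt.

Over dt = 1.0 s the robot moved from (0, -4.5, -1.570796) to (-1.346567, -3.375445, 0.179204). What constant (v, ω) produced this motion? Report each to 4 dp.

Δθ = 0.179204 − -1.570796 = 1.750000
ω = Δθ/dt = 1.750000/1.0 = 1.7500
R = Δx/(sin θ' − sin θ) = -1.1429
v = R·ω = -1.1429·1.7500 = -2.0000

v = -2.0000, ω = 1.7500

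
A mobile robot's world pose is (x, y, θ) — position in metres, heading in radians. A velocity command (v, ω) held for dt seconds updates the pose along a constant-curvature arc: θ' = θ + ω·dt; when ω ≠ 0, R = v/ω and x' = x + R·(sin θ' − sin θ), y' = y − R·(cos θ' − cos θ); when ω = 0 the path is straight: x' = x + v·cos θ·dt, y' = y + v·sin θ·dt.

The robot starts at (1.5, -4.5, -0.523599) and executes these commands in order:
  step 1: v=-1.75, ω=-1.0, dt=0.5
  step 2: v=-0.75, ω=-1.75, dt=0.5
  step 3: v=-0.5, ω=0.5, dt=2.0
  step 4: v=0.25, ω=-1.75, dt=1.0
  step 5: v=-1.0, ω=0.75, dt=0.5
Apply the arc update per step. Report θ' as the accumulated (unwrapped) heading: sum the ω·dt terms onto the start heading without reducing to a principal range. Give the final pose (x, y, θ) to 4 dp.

(1.0187, -2.4914, -2.2736)

step 1: θ'=-1.0236 (R=1.7500) → pose (0.8805, -3.8950, -1.0236)
step 2: θ'=-1.8986 (R=0.4286) → pose (0.8408, -3.5340, -1.8986)
step 3: θ'=-0.8986 (R=-1.0000) → pose (0.6765, -2.5893, -0.8986)
step 4: θ'=-2.6486 (R=-0.1429) → pose (0.6323, -2.8041, -2.6486)
step 5: θ'=-2.2736 (R=-1.3333) → pose (1.0187, -2.4914, -2.2736)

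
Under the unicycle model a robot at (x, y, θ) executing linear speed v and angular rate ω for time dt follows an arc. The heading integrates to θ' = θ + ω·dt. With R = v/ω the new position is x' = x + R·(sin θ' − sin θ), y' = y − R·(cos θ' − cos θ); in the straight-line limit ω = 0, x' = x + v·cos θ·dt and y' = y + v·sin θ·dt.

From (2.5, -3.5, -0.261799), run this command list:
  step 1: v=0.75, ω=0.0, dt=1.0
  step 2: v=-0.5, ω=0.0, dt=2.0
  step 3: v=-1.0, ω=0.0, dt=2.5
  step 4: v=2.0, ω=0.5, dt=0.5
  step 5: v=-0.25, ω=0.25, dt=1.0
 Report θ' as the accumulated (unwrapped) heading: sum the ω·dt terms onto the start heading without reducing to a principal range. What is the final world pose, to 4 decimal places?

step 1: θ'=-0.2618 (straight) → pose (3.2244, -3.6941, -0.2618)
step 2: θ'=-0.2618 (straight) → pose (2.2585, -3.4353, -0.2618)
step 3: θ'=-0.2618 (straight) → pose (-0.1563, -2.7882, -0.2618)
step 4: θ'=-0.0118 (R=4.0000) → pose (0.8318, -2.9243, -0.0118)
step 5: θ'=0.2382 (R=-1.0000) → pose (0.5840, -2.9524, 0.2382)

(0.5840, -2.9524, 0.2382)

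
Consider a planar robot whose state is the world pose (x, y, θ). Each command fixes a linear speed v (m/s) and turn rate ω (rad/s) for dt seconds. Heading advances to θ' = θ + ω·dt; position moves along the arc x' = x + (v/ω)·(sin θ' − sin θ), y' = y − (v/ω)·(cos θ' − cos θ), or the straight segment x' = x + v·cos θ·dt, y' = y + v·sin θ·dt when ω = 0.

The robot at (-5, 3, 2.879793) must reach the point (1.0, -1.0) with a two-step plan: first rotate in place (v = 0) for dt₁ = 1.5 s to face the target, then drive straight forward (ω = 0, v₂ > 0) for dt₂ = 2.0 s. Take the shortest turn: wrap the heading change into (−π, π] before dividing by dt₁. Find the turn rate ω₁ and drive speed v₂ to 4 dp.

ω₁ = 1.8769, v₂ = 3.6056

heading to target = atan2(-1−3, 1−-5) = -0.5880
Δθ = wrap(-0.5880 − 2.8798) = 2.8154; ω₁ = Δθ/dt₁ = 1.8769
distance = √((1−-5)² + (-1−3)²) = 7.2111; v₂ = distance/dt₂ = 3.6056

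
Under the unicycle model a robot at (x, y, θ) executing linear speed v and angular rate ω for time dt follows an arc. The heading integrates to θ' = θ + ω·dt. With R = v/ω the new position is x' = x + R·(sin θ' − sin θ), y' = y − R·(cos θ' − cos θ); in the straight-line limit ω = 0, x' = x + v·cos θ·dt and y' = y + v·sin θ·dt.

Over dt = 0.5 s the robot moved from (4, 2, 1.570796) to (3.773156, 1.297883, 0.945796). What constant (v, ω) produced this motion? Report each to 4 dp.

Δθ = 0.945796 − 1.570796 = -0.625000
ω = Δθ/dt = -0.625000/0.5 = -1.2500
R = −Δy/(cos θ' − cos θ) = 1.2000
v = R·ω = 1.2000·-1.2500 = -1.5000

v = -1.5000, ω = -1.2500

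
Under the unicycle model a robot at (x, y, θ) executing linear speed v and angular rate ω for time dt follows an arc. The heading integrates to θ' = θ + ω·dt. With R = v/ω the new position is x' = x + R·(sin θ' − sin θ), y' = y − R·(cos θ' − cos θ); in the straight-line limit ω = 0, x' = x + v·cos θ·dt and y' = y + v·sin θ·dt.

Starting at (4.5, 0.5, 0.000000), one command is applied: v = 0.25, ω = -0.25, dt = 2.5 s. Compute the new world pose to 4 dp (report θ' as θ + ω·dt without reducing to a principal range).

θ' = 0.0000 + -0.25·2.5 = -0.6250
R = v/ω = 0.25/-0.25 = -1.0000
x' = 4.5 + -1.0000·(sin -0.6250 − sin 0.0000) = 5.0851
y' = 0.5 − -1.0000·(cos -0.6250 − cos 0.0000) = 0.3110

(5.0851, 0.3110, -0.6250)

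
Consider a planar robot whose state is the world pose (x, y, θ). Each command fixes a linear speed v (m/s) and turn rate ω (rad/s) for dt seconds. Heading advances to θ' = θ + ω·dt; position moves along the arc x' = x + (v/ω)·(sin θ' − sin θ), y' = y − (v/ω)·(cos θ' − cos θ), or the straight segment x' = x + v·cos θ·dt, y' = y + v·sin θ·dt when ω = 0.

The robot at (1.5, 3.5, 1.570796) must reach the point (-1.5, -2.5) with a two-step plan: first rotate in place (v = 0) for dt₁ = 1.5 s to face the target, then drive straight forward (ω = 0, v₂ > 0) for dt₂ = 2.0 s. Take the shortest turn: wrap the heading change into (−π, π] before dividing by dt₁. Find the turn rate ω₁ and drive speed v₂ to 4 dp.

ω₁ = 1.7853, v₂ = 3.3541

heading to target = atan2(-2.5−3.5, -1.5−1.5) = -2.0344
Δθ = wrap(-2.0344 − 1.5708) = 2.6779; ω₁ = Δθ/dt₁ = 1.7853
distance = √((-1.5−1.5)² + (-2.5−3.5)²) = 6.7082; v₂ = distance/dt₂ = 3.3541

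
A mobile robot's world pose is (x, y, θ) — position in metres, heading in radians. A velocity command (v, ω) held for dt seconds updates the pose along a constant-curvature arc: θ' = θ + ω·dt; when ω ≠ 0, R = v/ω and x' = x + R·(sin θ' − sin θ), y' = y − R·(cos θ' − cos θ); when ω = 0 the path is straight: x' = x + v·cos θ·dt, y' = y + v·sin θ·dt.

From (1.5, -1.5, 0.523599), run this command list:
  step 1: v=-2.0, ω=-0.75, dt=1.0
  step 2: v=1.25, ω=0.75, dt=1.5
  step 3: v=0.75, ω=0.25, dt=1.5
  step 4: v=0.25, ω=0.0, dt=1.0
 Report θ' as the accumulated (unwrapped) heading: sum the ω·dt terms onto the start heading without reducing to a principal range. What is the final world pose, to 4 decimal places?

(1.8406, 0.0257, 1.2736)

step 1: θ'=-0.2264 (R=2.6667) → pose (-0.4319, -1.7892, -0.2264)
step 2: θ'=0.8986 (R=1.6667) → pose (1.2463, -1.2029, 0.8986)
step 3: θ'=1.2736 (R=3.0000) → pose (1.7674, -0.2133, 1.2736)
step 4: θ'=1.2736 (straight) → pose (1.8406, 0.0257, 1.2736)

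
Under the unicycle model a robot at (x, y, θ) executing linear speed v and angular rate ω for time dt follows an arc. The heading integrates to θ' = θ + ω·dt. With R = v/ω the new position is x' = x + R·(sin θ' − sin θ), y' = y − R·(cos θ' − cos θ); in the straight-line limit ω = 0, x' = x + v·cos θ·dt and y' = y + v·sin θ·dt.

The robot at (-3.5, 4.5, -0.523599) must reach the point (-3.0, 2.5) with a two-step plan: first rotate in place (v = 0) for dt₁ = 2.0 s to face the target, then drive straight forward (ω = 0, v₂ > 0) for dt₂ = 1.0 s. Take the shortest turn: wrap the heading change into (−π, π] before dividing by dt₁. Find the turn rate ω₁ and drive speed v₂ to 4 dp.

heading to target = atan2(2.5−4.5, -3−-3.5) = -1.3258
Δθ = wrap(-1.3258 − -0.5236) = -0.8022; ω₁ = Δθ/dt₁ = -0.4011
distance = √((-3−-3.5)² + (2.5−4.5)²) = 2.0616; v₂ = distance/dt₂ = 2.0616

ω₁ = -0.4011, v₂ = 2.0616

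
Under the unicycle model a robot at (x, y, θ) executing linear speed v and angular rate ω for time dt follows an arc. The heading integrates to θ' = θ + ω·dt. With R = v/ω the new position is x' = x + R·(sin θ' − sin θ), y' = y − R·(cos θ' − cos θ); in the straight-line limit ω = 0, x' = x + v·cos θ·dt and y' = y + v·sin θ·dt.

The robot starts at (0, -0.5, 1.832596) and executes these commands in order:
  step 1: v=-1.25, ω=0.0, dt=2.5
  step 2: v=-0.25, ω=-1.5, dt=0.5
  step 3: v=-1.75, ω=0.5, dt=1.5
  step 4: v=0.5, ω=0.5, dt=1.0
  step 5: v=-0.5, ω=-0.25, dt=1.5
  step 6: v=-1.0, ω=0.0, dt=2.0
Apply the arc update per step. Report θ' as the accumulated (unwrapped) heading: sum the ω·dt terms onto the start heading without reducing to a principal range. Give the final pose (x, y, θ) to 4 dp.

step 1: θ'=1.8326 (straight) → pose (0.8088, -3.5185, 1.8326)
step 2: θ'=1.0826 (R=0.1667) → pose (0.7950, -3.6398, 1.0826)
step 3: θ'=1.8326 (R=-3.5000) → pose (0.5054, -6.1873, 1.8326)
step 4: θ'=2.3326 (R=1.0000) → pose (0.2631, -5.7559, 2.3326)
step 5: θ'=1.9576 (R=2.0000) → pose (0.6681, -6.3819, 1.9576)
step 6: θ'=1.9576 (straight) → pose (1.4226, -8.2342, 1.9576)

(1.4226, -8.2342, 1.9576)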